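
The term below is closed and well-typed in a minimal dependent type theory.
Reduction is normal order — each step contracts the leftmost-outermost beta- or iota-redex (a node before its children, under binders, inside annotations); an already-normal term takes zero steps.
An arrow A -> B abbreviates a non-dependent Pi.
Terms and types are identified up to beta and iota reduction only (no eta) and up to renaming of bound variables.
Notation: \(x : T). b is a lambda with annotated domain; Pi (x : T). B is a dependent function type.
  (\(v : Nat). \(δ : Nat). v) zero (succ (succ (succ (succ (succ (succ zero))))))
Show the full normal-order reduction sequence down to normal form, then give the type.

reduction (normal order):
  (\(v : Nat). \(δ : Nat). v) zero (succ (succ (succ (succ (succ (succ zero))))))
  ~> (\(v : Nat). zero) (succ (succ (succ (succ (succ (succ zero))))))
  ~> zero
inferred type:
  Nat


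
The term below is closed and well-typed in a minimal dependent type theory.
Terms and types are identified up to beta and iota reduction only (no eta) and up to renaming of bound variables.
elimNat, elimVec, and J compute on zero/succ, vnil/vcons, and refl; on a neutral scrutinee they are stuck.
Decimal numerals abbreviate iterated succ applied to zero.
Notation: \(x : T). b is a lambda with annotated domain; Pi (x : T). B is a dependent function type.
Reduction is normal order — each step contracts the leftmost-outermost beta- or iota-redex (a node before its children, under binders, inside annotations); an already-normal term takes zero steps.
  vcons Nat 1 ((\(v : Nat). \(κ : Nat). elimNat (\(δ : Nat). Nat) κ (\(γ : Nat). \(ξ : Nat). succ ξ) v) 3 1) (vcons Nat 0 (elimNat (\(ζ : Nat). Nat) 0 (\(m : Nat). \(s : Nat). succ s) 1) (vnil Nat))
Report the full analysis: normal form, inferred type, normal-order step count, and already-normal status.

reduced normal form:
  vcons Nat 1 4 (vcons Nat 0 1 (vnil Nat))
the term's type:
  Vec Nat 2
steps to reach normal form (normal order): 16
already normal: no
first contracted redex: a beta-redex


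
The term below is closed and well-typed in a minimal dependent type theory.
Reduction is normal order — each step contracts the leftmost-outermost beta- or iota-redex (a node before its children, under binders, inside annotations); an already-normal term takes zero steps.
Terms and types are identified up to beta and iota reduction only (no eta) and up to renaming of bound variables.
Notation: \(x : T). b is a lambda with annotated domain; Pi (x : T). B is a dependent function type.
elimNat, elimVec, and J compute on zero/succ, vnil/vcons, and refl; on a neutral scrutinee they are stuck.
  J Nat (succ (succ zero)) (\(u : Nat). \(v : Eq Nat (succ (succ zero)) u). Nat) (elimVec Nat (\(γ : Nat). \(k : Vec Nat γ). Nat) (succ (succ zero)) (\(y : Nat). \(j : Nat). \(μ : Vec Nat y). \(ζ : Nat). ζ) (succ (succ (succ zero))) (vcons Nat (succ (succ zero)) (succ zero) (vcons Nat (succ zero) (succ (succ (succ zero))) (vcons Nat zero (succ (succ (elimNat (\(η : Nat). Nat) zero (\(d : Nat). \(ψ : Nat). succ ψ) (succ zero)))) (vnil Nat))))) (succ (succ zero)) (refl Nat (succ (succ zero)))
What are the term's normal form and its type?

reduced normal form:
  succ (succ zero)
inferred type:
  Nat
observation: normalization takes exactly 17 steps under the normal-order strategy.


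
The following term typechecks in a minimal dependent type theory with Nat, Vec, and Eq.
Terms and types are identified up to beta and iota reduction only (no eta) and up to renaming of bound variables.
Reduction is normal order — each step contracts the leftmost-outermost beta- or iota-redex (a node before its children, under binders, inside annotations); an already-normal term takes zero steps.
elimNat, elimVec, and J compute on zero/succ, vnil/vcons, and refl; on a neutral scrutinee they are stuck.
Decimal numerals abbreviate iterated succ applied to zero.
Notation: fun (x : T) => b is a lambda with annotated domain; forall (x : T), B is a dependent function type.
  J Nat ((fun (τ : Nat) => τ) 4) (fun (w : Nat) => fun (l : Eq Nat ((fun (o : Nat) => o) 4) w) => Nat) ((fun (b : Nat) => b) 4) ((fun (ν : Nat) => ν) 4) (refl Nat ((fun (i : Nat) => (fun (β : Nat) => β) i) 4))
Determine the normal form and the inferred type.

normal form:
  4
inferred type:
  Nat
observation: the first redex contracted is a J iota-redex; the normal form is reached in 2 normal-order steps.


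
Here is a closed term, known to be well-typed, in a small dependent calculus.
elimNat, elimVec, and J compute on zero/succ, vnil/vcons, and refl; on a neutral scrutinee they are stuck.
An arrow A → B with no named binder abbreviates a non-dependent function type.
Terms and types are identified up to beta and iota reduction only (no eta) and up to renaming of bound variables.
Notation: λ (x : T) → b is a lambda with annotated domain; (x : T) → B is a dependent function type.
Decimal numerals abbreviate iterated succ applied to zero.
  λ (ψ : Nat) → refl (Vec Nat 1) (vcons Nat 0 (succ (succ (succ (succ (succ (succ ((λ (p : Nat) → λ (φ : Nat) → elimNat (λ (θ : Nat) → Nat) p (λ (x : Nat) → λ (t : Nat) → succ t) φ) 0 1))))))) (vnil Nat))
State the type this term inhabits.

type:
  Nat → Eq (Vec Nat 1) (vcons Nat 0 7 (vnil Nat)) (vcons Nat 0 7 (vnil Nat))


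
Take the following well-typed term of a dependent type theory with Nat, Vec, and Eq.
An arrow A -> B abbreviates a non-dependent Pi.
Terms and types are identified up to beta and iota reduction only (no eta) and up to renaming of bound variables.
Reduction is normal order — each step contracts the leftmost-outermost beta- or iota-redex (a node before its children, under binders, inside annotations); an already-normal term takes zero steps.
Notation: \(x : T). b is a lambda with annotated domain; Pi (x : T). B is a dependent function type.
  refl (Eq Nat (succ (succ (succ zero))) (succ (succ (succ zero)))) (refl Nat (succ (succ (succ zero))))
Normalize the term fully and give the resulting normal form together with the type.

resulting normal form:
  refl (Eq Nat (succ (succ (succ zero))) (succ (succ (succ zero)))) (refl Nat (succ (succ (succ zero))))
the term's type:
  Eq (Eq Nat (succ (succ (succ zero))) (succ (succ (succ zero)))) (refl Nat (succ (succ (succ zero)))) (refl Nat (succ (succ (succ zero))))
observation: no redex remains anywhere in the term; it is its own normal form.


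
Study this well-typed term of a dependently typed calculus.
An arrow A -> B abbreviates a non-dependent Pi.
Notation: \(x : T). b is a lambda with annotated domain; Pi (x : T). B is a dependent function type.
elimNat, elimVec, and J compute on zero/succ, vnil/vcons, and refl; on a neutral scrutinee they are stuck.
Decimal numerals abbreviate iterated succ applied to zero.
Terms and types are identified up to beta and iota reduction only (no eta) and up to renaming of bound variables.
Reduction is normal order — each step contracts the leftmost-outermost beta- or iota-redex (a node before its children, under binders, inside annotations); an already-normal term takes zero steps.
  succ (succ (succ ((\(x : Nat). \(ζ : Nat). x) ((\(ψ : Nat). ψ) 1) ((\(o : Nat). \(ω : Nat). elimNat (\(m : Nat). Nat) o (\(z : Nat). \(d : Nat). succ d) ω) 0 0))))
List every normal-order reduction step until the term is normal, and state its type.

reduction (normal order):
  succ (succ (succ ((\(x : Nat). \(ζ : Nat). x) ((\(ψ : Nat). ψ) 1) ((\(o : Nat). \(ω : Nat). elimNat (\(m : Nat). Nat) o (\(z : Nat). \(d : Nat). succ d) ω) 0 0))))
  ~> succ (succ (succ ((\(x : Nat). (\(ζ : Nat). ζ) 1) ((\(ψ : Nat). \(o : Nat). elimNat (\(ω : Nat). Nat) ψ (\(m : Nat). \(z : Nat). succ z) o) 0 0))))
  ~> succ (succ (succ ((\(x : Nat). x) 1)))
  ~> 4
the term's type:
  Nat


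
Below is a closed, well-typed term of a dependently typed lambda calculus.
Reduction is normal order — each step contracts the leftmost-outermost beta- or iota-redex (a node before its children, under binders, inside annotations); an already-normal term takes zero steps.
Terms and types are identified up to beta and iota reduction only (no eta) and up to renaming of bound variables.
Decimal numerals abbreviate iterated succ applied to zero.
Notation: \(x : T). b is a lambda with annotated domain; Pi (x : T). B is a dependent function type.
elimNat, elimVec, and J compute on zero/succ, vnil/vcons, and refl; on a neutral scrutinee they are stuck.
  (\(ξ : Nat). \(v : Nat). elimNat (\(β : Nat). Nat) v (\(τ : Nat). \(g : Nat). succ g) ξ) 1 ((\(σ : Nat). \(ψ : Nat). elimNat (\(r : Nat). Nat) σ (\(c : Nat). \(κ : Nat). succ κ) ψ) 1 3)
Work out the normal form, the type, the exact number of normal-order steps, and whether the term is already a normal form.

reduced normal form:
  5
the term's type:
  Nat
normal-order step count: 18
already normal: no
first contracted redex: a beta-redex


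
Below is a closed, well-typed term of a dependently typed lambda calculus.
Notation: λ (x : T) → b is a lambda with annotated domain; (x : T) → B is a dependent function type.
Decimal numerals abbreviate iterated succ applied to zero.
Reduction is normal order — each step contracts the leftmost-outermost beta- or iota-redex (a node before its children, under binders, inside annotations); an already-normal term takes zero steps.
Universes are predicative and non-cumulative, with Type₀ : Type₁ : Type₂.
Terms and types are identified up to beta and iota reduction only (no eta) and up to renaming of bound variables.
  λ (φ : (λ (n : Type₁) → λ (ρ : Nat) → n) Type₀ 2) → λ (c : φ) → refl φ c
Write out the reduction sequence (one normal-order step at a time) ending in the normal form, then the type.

normal-order reduction:
  λ (φ : (λ (n : Type₁) → λ (ρ : Nat) → n) Type₀ 2) → λ (c : φ) → refl φ c
  ~> λ (φ : (λ (n : Nat) → Type₀) 2) → λ (ρ : φ) → refl φ ρ
  ~> λ (φ : Type₀) → λ (n : φ) → refl φ n
the term's type:
  (φ : Type₀) → (n : φ) → Eq φ n n


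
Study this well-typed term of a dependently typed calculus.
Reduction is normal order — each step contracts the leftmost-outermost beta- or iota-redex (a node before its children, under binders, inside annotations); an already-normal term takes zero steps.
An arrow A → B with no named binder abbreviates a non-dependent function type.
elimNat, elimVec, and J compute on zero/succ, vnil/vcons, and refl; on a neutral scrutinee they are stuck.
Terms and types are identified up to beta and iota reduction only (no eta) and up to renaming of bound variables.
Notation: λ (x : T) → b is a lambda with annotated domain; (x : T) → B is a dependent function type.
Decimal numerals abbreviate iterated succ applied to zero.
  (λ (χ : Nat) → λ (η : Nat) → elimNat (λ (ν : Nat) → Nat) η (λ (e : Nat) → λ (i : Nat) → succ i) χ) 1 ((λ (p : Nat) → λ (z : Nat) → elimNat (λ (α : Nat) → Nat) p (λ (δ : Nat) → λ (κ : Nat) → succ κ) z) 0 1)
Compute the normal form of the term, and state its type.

normal form:
  2
inferred type:
  Nat
observation: reduction starts at a beta-redex, and 12 normal-order steps reach the normal form.


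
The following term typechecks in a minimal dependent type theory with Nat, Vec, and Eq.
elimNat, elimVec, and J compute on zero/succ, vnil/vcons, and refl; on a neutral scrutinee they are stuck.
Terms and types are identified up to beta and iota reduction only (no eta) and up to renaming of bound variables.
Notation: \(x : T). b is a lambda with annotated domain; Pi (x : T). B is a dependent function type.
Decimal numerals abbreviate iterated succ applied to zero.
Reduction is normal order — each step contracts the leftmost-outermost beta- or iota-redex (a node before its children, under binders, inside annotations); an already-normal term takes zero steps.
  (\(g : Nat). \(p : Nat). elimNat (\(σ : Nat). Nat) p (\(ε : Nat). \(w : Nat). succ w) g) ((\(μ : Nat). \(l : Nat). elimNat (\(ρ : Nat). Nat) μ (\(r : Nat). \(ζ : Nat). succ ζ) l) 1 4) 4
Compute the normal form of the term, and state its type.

normal form:
  9
the term's type:
  Nat
observation: contracting a beta-redex first, the term normalizes in 33 steps.


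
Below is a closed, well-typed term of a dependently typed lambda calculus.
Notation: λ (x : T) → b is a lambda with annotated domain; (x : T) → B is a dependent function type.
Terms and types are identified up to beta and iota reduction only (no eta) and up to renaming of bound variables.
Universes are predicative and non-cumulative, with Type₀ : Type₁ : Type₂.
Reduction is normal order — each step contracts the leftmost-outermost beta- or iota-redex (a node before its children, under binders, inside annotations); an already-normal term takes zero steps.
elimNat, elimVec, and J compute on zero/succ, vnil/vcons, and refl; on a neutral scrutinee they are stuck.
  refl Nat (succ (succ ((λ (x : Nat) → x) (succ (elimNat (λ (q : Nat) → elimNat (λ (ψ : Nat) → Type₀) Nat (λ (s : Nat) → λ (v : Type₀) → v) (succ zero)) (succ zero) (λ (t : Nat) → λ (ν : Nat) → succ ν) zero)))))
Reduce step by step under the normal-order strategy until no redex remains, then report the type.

normal-order reduction:
  refl Nat (succ (succ ((λ (x : Nat) → x) (succ (elimNat (λ (q : Nat) → elimNat (λ (ψ : Nat) → Type₀) Nat (λ (s : Nat) → λ (v : Type₀) → v) (succ zero)) (succ zero) (λ (t : Nat) → λ (ν : Nat) → succ ν) zero)))))
  ~> refl Nat (succ (succ (succ (elimNat (λ (x : Nat) → elimNat (λ (q : Nat) → Type₀) Nat (λ (ψ : Nat) → λ (s : Type₀) → s) (succ zero)) (succ zero) (λ (v : Nat) → λ (t : Nat) → succ t) zero))))
  ~> refl Nat (succ (succ (succ (succ zero))))
inferred type:
  Eq Nat (succ (succ (succ (succ zero)))) (succ (succ (succ (succ zero))))


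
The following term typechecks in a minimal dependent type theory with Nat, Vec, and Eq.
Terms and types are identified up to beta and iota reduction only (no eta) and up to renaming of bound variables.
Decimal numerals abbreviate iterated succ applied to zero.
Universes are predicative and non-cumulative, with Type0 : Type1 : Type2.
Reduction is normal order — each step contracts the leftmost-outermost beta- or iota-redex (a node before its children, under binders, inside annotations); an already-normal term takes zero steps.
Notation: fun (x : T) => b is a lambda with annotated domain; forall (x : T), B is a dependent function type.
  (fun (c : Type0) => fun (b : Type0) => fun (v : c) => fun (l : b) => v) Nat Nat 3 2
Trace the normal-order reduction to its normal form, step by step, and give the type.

reduction (normal order):
  (fun (c : Type0) => fun (b : Type0) => fun (v : c) => fun (l : b) => v) Nat Nat 3 2
  ~> (fun (c : Type0) => fun (b : Nat) => fun (v : c) => b) Nat 3 2
  ~> (fun (c : Nat) => fun (b : Nat) => c) 3 2
  ~> (fun (c : Nat) => 3) 2
  ~> 3
type:
  Nat


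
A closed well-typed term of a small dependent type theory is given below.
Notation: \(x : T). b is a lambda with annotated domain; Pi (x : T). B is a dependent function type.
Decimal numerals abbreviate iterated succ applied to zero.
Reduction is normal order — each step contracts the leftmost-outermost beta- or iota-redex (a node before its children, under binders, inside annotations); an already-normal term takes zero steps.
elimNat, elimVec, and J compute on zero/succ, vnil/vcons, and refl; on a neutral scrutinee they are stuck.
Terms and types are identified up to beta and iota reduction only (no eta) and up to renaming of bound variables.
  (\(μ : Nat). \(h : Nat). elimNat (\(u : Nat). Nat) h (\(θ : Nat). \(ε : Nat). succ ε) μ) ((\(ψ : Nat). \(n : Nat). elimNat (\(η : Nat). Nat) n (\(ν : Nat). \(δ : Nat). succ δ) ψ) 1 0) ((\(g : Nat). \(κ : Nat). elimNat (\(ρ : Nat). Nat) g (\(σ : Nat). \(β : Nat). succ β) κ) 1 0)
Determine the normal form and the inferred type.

resulting normal form:
  2
the term's type:
  Nat
observation: reduction starts at a beta-redex, and 15 normal-order steps reach the normal form.


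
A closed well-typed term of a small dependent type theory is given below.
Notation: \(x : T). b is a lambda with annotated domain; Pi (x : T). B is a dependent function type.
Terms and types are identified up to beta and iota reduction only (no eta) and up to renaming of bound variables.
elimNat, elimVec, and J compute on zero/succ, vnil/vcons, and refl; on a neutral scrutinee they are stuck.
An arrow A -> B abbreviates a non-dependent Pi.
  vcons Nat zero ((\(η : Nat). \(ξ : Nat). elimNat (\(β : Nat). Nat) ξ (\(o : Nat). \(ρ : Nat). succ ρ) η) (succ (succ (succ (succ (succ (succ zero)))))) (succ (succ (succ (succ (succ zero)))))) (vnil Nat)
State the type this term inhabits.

the term's type:
  Vec Nat (succ zero)


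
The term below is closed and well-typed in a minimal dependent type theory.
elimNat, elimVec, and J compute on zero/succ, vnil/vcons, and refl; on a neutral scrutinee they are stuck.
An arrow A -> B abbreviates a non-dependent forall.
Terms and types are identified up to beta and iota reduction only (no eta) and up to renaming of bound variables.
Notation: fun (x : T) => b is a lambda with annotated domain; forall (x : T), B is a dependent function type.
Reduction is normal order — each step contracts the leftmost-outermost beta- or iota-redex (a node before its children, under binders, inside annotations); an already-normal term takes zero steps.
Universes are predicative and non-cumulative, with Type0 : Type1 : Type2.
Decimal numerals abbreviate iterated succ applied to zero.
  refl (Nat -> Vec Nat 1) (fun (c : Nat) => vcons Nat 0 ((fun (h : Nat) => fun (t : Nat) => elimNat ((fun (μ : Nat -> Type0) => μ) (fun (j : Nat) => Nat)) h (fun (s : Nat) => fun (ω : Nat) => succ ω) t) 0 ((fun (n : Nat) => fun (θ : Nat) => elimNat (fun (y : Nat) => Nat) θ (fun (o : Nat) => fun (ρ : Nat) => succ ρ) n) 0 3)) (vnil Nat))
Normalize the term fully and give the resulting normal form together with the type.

resulting normal form:
  refl (Nat -> Vec Nat 1) (fun (c : Nat) => vcons Nat 0 3 (vnil Nat))
type:
  Eq (Nat -> Vec Nat 1) (fun (c : Nat) => vcons Nat 0 3 (vnil Nat)) (fun (h : Nat) => vcons Nat 0 3 (vnil Nat))
observation: normalization takes exactly 16 steps under the normal-order strategy.


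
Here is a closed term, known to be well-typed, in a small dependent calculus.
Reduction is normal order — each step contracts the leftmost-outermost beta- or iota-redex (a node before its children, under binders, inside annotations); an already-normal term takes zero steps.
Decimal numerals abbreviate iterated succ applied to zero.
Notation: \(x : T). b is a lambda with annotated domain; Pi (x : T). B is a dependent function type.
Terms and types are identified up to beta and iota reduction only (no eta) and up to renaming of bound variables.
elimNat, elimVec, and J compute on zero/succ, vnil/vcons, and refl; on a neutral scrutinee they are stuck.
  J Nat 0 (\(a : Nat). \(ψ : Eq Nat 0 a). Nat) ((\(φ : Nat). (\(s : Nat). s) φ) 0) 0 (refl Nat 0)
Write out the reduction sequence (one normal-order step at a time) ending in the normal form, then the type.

reduction (normal order):
  J Nat 0 (\(a : Nat). \(ψ : Eq Nat 0 a). Nat) ((\(φ : Nat). (\(s : Nat). s) φ) 0) 0 (refl Nat 0)
  ~> (\(a : Nat). (\(ψ : Nat). ψ) a) 0
  ~> (\(a : Nat). a) 0
  ~> 0
the term's type:
  Nat


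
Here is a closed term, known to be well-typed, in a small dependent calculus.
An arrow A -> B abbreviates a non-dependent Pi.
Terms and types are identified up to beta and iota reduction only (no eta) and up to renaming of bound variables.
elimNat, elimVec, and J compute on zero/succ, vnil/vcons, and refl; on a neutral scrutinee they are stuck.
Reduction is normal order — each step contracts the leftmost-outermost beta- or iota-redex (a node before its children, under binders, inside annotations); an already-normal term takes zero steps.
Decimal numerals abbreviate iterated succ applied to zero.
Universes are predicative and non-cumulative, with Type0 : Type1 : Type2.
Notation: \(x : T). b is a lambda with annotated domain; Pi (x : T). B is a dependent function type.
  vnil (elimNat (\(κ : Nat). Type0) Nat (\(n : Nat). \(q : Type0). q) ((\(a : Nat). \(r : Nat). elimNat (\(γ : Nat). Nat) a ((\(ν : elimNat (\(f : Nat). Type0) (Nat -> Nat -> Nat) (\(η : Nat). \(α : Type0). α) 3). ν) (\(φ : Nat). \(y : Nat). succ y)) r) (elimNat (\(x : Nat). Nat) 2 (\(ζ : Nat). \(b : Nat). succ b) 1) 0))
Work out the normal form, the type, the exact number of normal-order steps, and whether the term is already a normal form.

resulting normal form:
  vnil Nat
the term's type:
  Vec Nat 0
steps to reach normal form (normal order): 17
already normal: no
first redex: a beta-redex


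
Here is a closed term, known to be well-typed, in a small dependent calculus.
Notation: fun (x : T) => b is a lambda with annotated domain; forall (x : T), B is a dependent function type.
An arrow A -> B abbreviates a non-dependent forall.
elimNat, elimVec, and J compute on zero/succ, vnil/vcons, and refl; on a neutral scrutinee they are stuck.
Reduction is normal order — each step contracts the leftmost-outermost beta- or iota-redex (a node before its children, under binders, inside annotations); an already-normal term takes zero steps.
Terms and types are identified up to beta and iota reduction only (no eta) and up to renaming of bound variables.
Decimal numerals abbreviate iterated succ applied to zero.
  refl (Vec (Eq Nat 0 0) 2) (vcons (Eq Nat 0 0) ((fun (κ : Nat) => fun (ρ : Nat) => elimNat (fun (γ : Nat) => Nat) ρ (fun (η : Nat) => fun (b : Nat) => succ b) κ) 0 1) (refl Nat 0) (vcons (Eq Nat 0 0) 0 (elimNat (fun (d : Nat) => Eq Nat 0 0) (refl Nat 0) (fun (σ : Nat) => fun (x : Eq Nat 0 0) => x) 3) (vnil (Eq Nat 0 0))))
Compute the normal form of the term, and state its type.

resulting normal form:
  refl (Vec (Eq Nat 0 0) 2) (vcons (Eq Nat 0 0) 1 (refl Nat 0) (vcons (Eq Nat 0 0) 0 (refl Nat 0) (vnil (Eq Nat 0 0))))
the term's type:
  Eq (Vec (Eq Nat 0 0) 2) (vcons (Eq Nat 0 0) 1 (refl Nat 0) (vcons (Eq Nat 0 0) 0 (refl Nat 0) (vnil (Eq Nat 0 0)))) (vcons (Eq Nat 0 0) 1 (refl Nat 0) (vcons (Eq Nat 0 0) 0 (refl Nat 0) (vnil (Eq Nat 0 0))))
observation: the first redex contracted is a beta-redex; the normal form is reached in 13 normal-order steps.


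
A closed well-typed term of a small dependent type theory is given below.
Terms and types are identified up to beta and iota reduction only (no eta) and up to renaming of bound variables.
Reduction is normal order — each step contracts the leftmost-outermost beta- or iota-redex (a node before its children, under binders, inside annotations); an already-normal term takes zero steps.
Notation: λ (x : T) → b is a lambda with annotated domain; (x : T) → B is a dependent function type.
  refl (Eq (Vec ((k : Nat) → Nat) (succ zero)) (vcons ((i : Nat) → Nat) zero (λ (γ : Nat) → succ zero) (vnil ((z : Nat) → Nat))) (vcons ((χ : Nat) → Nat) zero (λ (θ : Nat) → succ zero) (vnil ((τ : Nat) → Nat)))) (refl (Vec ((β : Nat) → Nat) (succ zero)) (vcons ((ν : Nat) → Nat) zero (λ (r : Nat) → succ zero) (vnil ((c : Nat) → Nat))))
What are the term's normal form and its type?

resulting normal form:
  refl (Eq (Vec ((k : Nat) → Nat) (succ zero)) (vcons ((i : Nat) → Nat) zero (λ (γ : Nat) → succ zero) (vnil ((z : Nat) → Nat))) (vcons ((χ : Nat) → Nat) zero (λ (θ : Nat) → succ zero) (vnil ((τ : Nat) → Nat)))) (refl (Vec ((β : Nat) → Nat) (succ zero)) (vcons ((ν : Nat) → Nat) zero (λ (r : Nat) → succ zero) (vnil ((c : Nat) → Nat))))
the term's type:
  Eq (Eq (Vec ((k : Nat) → Nat) (succ zero)) (vcons ((i : Nat) → Nat) zero (λ (γ : Nat) → succ zero) (vnil ((z : Nat) → Nat))) (vcons ((χ : Nat) → Nat) zero (λ (θ : Nat) → succ zero) (vnil ((τ : Nat) → Nat)))) (refl (Vec ((β : Nat) → Nat) (succ zero)) (vcons ((ν : Nat) → Nat) zero (λ (r : Nat) → succ zero) (vnil ((c : Nat) → Nat)))) (refl (Vec ((o : Nat) → Nat) (succ zero)) (vcons ((ψ : Nat) → Nat) zero (λ (n : Nat) → succ zero) (vnil ((g : Nat) → Nat))))


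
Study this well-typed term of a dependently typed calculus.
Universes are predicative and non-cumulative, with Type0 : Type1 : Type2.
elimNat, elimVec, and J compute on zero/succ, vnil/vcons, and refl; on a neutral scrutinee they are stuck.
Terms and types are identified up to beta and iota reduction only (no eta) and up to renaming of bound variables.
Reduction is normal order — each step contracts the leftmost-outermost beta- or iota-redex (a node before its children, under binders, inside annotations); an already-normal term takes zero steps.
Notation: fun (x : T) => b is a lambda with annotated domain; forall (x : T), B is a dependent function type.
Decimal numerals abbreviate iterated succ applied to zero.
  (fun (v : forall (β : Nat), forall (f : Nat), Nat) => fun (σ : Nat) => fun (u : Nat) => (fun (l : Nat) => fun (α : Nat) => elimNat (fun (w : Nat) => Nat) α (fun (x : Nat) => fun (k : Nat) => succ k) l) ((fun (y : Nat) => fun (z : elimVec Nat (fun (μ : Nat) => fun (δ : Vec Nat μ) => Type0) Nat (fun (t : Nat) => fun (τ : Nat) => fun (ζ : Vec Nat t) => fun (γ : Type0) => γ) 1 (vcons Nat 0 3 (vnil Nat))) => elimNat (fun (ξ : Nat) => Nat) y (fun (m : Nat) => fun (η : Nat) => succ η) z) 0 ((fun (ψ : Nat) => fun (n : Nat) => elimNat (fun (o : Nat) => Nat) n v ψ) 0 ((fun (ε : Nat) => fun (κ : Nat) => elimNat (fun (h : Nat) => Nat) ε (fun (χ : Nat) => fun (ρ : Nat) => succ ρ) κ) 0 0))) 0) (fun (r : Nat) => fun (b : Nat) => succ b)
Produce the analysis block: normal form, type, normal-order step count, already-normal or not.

normal form:
  fun (v : Nat) => fun (β : Nat) => 0
the term's type:
  forall (v : Nat), forall (β : Nat), Nat
reduction steps (normal order): 13
term was already normal: no
first contracted redex: a beta-redex


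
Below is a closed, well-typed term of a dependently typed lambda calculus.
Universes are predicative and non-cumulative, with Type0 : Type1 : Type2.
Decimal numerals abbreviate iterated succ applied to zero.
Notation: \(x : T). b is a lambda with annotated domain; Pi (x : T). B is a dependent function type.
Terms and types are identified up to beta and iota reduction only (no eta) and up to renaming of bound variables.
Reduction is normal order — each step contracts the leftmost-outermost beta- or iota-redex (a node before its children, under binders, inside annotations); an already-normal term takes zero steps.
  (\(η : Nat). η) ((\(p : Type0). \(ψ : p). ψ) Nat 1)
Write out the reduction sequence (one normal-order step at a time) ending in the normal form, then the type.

normal-order reduction:
  (\(η : Nat). η) ((\(p : Type0). \(ψ : p). ψ) Nat 1)
  ~> (\(η : Type0). \(p : η). p) Nat 1
  ~> (\(η : Nat). η) 1
  ~> 1
the term's type:
  Nat


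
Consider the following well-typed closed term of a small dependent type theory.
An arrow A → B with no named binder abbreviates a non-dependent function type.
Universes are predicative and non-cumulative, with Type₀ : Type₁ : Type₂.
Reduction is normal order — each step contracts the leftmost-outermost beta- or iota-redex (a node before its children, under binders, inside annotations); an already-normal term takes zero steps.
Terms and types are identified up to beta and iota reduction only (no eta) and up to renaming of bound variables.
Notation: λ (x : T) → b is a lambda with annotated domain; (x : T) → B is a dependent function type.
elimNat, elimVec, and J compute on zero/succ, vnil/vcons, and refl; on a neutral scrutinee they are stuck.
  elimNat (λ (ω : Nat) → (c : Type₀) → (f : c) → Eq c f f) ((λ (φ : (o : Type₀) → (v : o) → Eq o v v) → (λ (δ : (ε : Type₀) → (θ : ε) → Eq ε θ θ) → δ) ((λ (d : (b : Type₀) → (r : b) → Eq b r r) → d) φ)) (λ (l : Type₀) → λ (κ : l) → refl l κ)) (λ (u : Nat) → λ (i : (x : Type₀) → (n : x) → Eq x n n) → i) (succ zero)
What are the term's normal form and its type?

resulting normal form:
  λ (ω : Type₀) → λ (c : ω) → refl ω c
inferred type:
  (ω : Type₀) → (c : ω) → Eq ω c c


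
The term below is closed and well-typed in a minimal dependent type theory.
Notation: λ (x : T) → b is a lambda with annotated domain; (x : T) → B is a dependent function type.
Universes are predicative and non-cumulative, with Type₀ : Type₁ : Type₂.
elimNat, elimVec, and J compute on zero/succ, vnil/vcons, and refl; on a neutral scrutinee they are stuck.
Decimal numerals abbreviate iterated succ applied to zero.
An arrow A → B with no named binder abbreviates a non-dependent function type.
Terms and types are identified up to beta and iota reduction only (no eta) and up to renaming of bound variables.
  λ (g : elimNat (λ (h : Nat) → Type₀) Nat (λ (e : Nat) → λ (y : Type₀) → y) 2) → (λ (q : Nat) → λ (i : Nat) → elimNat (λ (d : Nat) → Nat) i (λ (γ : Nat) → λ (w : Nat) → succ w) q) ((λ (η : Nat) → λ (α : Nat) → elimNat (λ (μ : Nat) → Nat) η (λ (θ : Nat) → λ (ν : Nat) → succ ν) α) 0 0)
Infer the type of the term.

type:
  Nat → Nat → Nat


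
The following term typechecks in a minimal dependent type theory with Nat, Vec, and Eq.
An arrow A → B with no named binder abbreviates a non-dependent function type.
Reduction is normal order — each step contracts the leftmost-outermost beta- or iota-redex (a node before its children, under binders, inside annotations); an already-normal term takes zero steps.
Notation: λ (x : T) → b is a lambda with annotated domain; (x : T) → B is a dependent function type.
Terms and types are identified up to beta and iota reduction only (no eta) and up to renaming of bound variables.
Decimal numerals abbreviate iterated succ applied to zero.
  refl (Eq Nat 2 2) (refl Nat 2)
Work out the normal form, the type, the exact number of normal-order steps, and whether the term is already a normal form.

resulting normal form:
  refl (Eq Nat 2 2) (refl Nat 2)
the term's type:
  Eq (Eq Nat 2 2) (refl Nat 2) (refl Nat 2)
steps to reach normal form (normal order): 0
started in normal form: yes


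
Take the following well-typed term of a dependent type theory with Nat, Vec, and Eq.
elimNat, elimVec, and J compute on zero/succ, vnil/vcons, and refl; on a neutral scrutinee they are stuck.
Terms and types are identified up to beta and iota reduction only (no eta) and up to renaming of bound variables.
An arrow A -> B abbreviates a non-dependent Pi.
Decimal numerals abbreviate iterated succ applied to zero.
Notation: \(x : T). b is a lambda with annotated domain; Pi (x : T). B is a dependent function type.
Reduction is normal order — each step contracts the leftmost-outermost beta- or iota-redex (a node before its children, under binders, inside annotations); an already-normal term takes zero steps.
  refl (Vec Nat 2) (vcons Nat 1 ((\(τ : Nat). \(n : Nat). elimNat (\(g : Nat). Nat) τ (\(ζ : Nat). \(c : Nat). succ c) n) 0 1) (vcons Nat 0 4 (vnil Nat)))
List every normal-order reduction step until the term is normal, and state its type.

normal-order reduction:
  refl (Vec Nat 2) (vcons Nat 1 ((\(τ : Nat). \(n : Nat). elimNat (\(g : Nat). Nat) τ (\(ζ : Nat). \(c : Nat). succ c) n) 0 1) (vcons Nat 0 4 (vnil Nat)))
  ~> refl (Vec Nat 2) (vcons Nat 1 ((\(τ : Nat). elimNat (\(n : Nat). Nat) 0 (\(g : Nat). \(ζ : Nat). succ ζ) τ) 1) (vcons Nat 0 4 (vnil Nat)))
  ~> refl (Vec Nat 2) (vcons Nat 1 (elimNat (\(τ : Nat). Nat) 0 (\(n : Nat). \(g : Nat). succ g) 1) (vcons Nat 0 4 (vnil Nat)))
  ~> refl (Vec Nat 2) (vcons Nat 1 ((\(τ : Nat). \(n : Nat). succ n) 0 (elimNat (\(g : Nat). Nat) 0 (\(ζ : Nat). \(c : Nat). succ c) 0)) (vcons Nat 0 4 (vnil Nat)))
  ~> refl (Vec Nat 2) (vcons Nat 1 ((\(τ : Nat). succ τ) (elimNat (\(n : Nat). Nat) 0 (\(g : Nat). \(ζ : Nat). succ ζ) 0)) (vcons Nat 0 4 (vnil Nat)))
  ~> refl (Vec Nat 2) (vcons Nat 1 (succ (elimNat (\(τ : Nat). Nat) 0 (\(n : Nat). \(g : Nat). succ g) 0)) (vcons Nat 0 4 (vnil Nat)))
  ~> refl (Vec Nat 2) (vcons Nat 1 1 (vcons Nat 0 4 (vnil Nat)))
inferred type:
  Eq (Vec Nat 2) (vcons Nat 1 1 (vcons Nat 0 4 (vnil Nat))) (vcons Nat 1 1 (vcons Nat 0 4 (vnil Nat)))


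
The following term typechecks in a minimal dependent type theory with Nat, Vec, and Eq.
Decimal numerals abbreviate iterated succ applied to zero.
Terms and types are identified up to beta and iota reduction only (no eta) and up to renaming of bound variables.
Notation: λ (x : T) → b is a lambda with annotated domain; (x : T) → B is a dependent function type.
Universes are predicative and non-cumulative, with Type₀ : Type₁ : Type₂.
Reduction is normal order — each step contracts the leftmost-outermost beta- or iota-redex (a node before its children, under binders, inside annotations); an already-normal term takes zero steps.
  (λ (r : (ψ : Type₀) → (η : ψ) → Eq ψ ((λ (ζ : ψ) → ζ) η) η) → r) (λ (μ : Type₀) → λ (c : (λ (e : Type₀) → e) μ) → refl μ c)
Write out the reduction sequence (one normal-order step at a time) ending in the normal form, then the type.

normal-order reduction sequence:
  (λ (r : (ψ : Type₀) → (η : ψ) → Eq ψ ((λ (ζ : ψ) → ζ) η) η) → r) (λ (μ : Type₀) → λ (c : (λ (e : Type₀) → e) μ) → refl μ c)
  ~> λ (r : Type₀) → λ (ψ : (λ (η : Type₀) → η) r) → refl r ψ
  ~> λ (r : Type₀) → λ (ψ : r) → refl r ψ
inferred type:
  (r : Type₀) → (ψ : r) → Eq r ψ ψ


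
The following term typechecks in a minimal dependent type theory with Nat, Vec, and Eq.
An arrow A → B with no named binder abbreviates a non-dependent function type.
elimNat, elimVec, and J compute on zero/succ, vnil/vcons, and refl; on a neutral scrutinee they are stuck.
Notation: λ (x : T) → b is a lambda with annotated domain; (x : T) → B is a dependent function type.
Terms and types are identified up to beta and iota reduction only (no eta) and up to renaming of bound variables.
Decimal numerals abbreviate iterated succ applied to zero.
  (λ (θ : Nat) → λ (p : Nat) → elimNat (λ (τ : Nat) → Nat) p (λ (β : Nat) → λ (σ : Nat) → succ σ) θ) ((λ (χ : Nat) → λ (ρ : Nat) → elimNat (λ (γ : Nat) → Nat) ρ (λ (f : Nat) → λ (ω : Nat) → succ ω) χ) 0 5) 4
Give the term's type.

the term's type:
  Nat


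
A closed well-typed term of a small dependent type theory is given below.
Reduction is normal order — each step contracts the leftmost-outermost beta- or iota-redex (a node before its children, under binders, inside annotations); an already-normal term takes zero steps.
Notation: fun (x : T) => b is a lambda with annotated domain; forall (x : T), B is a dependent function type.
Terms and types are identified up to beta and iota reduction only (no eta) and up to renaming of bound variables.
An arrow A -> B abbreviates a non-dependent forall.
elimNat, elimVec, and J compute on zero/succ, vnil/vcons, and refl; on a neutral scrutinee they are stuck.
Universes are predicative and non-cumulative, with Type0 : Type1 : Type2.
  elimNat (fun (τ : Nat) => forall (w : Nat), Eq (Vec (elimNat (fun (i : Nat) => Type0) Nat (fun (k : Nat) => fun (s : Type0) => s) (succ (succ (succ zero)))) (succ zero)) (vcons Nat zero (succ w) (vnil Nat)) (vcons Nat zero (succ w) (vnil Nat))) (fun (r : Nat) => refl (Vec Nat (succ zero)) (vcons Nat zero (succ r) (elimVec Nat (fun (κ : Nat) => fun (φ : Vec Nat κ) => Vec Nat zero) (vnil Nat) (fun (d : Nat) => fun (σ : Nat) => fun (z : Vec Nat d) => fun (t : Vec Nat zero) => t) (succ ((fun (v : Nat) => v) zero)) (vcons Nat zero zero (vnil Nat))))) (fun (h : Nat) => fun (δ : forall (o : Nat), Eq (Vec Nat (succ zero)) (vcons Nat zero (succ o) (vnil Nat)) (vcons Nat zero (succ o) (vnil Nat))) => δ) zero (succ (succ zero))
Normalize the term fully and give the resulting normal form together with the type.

normal form:
  refl (Vec Nat (succ zero)) (vcons Nat zero (succ (succ (succ zero))) (vnil Nat))
type:
  Eq (Vec Nat (succ zero)) (vcons Nat zero (succ (succ (succ zero))) (vnil Nat)) (vcons Nat zero (succ (succ (succ zero))) (vnil Nat))
observation: contracting an elimNat iota-redex first, the term normalizes in 8 steps.


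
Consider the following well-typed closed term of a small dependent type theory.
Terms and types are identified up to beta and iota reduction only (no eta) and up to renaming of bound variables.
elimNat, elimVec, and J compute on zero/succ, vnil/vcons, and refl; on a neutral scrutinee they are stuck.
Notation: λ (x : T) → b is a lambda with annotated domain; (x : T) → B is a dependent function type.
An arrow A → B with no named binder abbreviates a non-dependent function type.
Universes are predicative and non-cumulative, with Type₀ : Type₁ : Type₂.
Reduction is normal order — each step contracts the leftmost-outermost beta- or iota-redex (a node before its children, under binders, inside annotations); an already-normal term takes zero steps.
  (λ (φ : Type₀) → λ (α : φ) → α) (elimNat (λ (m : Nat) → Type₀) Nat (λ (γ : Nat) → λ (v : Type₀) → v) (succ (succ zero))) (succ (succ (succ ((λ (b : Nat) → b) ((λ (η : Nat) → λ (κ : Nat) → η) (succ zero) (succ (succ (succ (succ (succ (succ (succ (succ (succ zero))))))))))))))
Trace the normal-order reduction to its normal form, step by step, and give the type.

normal-order reduction:
  (λ (φ : Type₀) → λ (α : φ) → α) (elimNat (λ (m : Nat) → Type₀) Nat (λ (γ : Nat) → λ (v : Type₀) → v) (succ (succ zero))) (succ (succ (succ ((λ (b : Nat) → b) ((λ (η : Nat) → λ (κ : Nat) → η) (succ zero) (succ (succ (succ (succ (succ (succ (succ (succ (succ zero))))))))))))))
  ~> (λ (φ : elimNat (λ (α : Nat) → Type₀) Nat (λ (m : Nat) → λ (γ : Type₀) → γ) (succ (succ zero))) → φ) (succ (succ (succ ((λ (v : Nat) → v) ((λ (b : Nat) → λ (η : Nat) → b) (succ zero) (succ (succ (succ (succ (succ (succ (succ (succ (succ zero))))))))))))))
  ~> succ (succ (succ ((λ (φ : Nat) → φ) ((λ (α : Nat) → λ (m : Nat) → α) (succ zero) (succ (succ (succ (succ (succ (succ (succ (succ (succ zero)))))))))))))
  ~> succ (succ (succ ((λ (φ : Nat) → λ (α : Nat) → φ) (succ zero) (succ (succ (succ (succ (succ (succ (succ (succ (succ zero))))))))))))
  ~> succ (succ (succ ((λ (φ : Nat) → succ zero) (succ (succ (succ (succ (succ (succ (succ (succ (succ zero))))))))))))
  ~> succ (succ (succ (succ zero)))
type:
  Nat


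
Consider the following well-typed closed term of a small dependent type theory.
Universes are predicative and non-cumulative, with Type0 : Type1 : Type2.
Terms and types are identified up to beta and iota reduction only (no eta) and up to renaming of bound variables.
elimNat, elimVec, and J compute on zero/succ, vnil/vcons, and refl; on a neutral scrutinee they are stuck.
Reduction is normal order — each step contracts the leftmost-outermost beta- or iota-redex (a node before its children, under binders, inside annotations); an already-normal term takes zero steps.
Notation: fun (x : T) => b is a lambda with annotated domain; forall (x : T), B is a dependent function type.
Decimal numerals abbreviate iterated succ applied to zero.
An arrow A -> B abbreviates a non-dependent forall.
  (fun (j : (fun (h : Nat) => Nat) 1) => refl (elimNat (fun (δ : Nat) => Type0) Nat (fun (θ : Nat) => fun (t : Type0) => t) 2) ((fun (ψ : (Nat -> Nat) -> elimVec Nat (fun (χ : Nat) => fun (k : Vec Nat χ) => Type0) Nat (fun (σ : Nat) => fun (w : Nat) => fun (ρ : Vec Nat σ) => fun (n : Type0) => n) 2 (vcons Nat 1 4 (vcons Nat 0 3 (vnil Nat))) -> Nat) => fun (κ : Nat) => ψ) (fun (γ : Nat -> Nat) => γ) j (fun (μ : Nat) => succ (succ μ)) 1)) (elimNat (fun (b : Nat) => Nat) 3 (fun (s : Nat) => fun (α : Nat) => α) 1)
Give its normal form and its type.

reduced normal form:
  refl Nat 3
the term's type:
  Eq Nat 3 3
observation: normalization takes exactly 12 steps under the normal-order strategy.


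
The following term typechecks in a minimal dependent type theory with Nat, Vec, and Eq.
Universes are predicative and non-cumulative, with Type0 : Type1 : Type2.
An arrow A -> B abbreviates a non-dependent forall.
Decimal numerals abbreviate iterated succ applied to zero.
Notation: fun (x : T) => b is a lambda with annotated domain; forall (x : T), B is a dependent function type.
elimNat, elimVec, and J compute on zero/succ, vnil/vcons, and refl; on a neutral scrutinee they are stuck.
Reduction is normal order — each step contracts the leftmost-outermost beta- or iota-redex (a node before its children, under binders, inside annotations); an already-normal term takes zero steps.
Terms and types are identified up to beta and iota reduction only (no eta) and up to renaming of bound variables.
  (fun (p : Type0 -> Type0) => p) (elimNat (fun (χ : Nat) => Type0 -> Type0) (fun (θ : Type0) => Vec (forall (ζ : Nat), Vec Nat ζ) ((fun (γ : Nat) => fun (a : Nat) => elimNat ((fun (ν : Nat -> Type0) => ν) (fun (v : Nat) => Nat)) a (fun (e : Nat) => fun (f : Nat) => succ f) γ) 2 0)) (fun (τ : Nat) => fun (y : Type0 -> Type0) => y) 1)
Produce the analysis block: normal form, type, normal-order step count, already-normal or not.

reduced normal form:
  fun (p : Type0) => Vec (forall (χ : Nat), Vec Nat χ) 2
inferred type:
  Type0 -> Type0
steps to reach normal form (normal order): 14
term was already normal: no
first contracted redex: a beta-redex
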